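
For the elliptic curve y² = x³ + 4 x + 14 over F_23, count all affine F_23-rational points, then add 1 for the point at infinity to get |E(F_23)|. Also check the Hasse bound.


Affine points = {(4, 5), (4, 18), (6, 1), (6, 22), (8, 11), (8, 12), (11, 3), (11, 20), (13, 3), (13, 20), (14, 10), (14, 13), (17, 2), (17, 21), (19, 7), (19, 16), (22, 3), (22, 20)}; affine count = 18; |E(F_23)| = 19.

Discriminant check: Δ ∝ 4a³ + 27b² = 4·4³ + 27·14² = 4·64 + 27·196 ≡ 5 (mod 23). Nonzero ⇒ E is nonsingular.
For each x ∈ F_23, compute rhs = x³ + 4·x + 14 mod 23, then count y ∈ F_23 with y² ≡ rhs.
  x = 0: rhs = 14, matching y values: none (0 points).
  x = 1: rhs = 19, matching y values: none (0 points).
  x = 2: rhs = 7, matching y values: none (0 points).
  x = 3: rhs = 7, matching y values: none (0 points).
  x = 4: rhs = 2, matching y values: 5, 18 (2 points).
  x = 5: rhs = 21, matching y values: none (0 points).
  x = 6: rhs = 1, matching y values: 1, 22 (2 points).
  x = 7: rhs = 17, matching y values: none (0 points).
  x = 8: rhs = 6, matching y values: 11, 12 (2 points).
  x = 9: rhs = 20, matching y values: none (0 points).
  x = 10: rhs = 19, matching y values: none (0 points).
  x = 11: rhs = 9, matching y values: 3, 20 (2 points).
  x = 12: rhs = 19, matching y values: none (0 points).
  x = 13: rhs = 9, matching y values: 3, 20 (2 points).
  x = 14: rhs = 8, matching y values: 10, 13 (2 points).
  x = 15: rhs = 22, matching y values: none (0 points).
  x = 16: rhs = 11, matching y values: none (0 points).
  x = 17: rhs = 4, matching y values: 2, 21 (2 points).
  x = 18: rhs = 7, matching y values: none (0 points).
  x = 19: rhs = 3, matching y values: 7, 16 (2 points).
  x = 20: rhs = 21, matching y values: none (0 points).
  x = 21: rhs = 21, matching y values: none (0 points).
  x = 22: rhs = 9, matching y values: 3, 20 (2 points).
Total affine count: 18.
Full point count |E(F_23)| = 18 + 1 = 19.
Hasse bound: |19 − (23+1)| = |-5| = 5 ≤ 2√23 ≈ 9.5917 ✓.


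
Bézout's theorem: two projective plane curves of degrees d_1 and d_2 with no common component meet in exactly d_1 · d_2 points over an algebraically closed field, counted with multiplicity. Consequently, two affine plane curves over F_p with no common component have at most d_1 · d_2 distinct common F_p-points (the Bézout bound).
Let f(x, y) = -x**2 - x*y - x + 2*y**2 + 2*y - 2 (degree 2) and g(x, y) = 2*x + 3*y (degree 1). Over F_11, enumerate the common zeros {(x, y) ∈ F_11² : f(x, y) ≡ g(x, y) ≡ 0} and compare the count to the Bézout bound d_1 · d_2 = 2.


Common zeros: {(4, 1), (9, 5)}; count = 2; Bézout bound = 2.

deg(f) = 2, deg(g) = 1, so Bézout bound = 2.
Scan x ∈ F_11. For each x, list the y ∈ F_11 with f(x, y) ≡ 0 and those with g(x, y) ≡ 0 (mod 11); the common zeros in that column are the intersection.
  x = 0: f ≡ 0 at y ∈ {3, 7}; g ≡ 0 at y ∈ {0}; common: ∅.
  x = 1: f ≡ 0 at y ∈ {8}; g ≡ 0 at y ∈ {3}; common: ∅.
  x = 2: f ≡ 0 at y ∈ {2, 9}; g ≡ 0 at y ∈ {6}; common: ∅.
  x = 3: f ≡ 0 at y ∈ {7, 10}; g ≡ 0 at y ∈ {9}; common: ∅.
  x = 4: f ≡ 0 at y ∈ {0, 1}; g ≡ 0 at y ∈ {1}; common: {1}.
  x = 5: f ≡ 0 at y ∈ {1, 6}; g ≡ 0 at y ∈ {4}; common: ∅.
  x = 6: f ≡ 0 at y ∈ {0, 2}; g ≡ 0 at y ∈ {7}; common: ∅.
  x = 7: f ≡ 0 at y ∈ {3, 5}; g ≡ 0 at y ∈ {10}; common: ∅.
  x = 8: f ≡ 0 at y ∈ {4, 10}; g ≡ 0 at y ∈ {2}; common: ∅.
  x = 9: f ≡ 0 at y ∈ {4, 5}; g ≡ 0 at y ∈ {5}; common: {5}.
  x = 10: f ≡ 0 at y ∈ {6, 9}; g ≡ 0 at y ∈ {8}; common: ∅.
Collecting: common zeros = {(4, 1), (9, 5)}, so the count is 2.
Comparison with the Bézout bound: 2 ≤ 2 = deg(f)·deg(g), as expected for curves with no common component (the bound is attained).


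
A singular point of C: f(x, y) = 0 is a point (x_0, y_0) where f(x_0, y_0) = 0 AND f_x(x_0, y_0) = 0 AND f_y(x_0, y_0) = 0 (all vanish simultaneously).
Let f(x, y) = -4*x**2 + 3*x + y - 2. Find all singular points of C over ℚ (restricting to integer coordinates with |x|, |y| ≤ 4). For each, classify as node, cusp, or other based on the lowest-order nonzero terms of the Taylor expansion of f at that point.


No singular points in the scanned grid; C is smooth there.

Compute partial derivatives:
  f_x = 3 - 8*x.
  f_y = 1.
f_y = 1 is a nonzero constant, so f_y never vanishes: no point (x, y) can satisfy f = f_x = f_y = 0. In particular no (x, y) ∈ {−4, ..., 4}² is singular; the curve is smooth.


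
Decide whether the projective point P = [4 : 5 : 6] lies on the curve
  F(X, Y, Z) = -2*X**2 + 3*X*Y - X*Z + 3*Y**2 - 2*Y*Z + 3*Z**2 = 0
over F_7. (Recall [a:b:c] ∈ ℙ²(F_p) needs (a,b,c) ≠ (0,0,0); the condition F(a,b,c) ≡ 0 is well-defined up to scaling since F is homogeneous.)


F(4,5,6) ≡ 1 (mod 7); P is NOT on the curve.

Evaluate F(4, 5, 6) term-by-term (mod 7).
  -2*X**2 ↦ -2·16·1·1 = -32
  3*X*Y ↦ 3·4·5·1 = 60
  -X*Z ↦ -1·4·1·6 = -24
  3*Y**2 ↦ 3·1·25·1 = 75
  -2*Y*Z ↦ -2·1·5·6 = -60
  3*Z**2 ↦ 3·1·1·36 = 108
Sum: F(4, 5, 6) = (-32) + (60) + (-24) + (75) + (-60) + (108) = 127.
Reducing mod 7: 127 ≡ 1 (mod 7).
Since F(a, b, c) ≡ 1 ≠ 0 (mod 7), P does NOT lie on the curve.


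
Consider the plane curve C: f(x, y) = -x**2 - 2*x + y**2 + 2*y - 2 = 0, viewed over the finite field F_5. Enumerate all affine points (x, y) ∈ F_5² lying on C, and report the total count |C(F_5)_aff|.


Affine F_5-points: {(1, 0), (1, 3), (2, 0), (2, 3)}; count = 4.

For each of the 25 pairs (x, y) ∈ F_5², evaluate f(x, y) mod 5. Record the zeros.
  x = 0: [0↦3, 1↦1, 2↦1, 3↦3, 4↦2]  zeros at y ∈ ∅
  x = 1: [0↦0, 1↦3, 2↦3, 3↦0, 4↦4]  zeros at y ∈ {0, 3}
  x = 2: [0↦0, 1↦3, 2↦3, 3↦0, 4↦4]  zeros at y ∈ {0, 3}
  x = 3: [0↦3, 1↦1, 2↦1, 3↦3, 4↦2]  zeros at y ∈ ∅
  x = 4: [0↦4, 1↦2, 2↦2, 3↦4, 4↦3]  zeros at y ∈ ∅
Collecting zeros: affine points = {(1, 0), (1, 3), (2, 0), (2, 3)}.
Total count |C(F_5)_aff| = 4.


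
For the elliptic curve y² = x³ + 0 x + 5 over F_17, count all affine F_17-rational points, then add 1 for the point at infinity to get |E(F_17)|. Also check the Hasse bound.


Affine points = {(2, 8), (2, 9), (3, 7), (3, 10), (4, 1), (4, 16), (6, 0), (7, 5), (7, 12), (10, 6), (10, 11), (12, 4), (12, 13), (13, 3), (13, 14), (16, 2), (16, 15)}; affine count = 17; |E(F_17)| = 18.

Discriminant check: Δ ∝ 4a³ + 27b² = 4·0³ + 27·5² = 4·0 + 27·25 ≡ 12 (mod 17). Nonzero ⇒ E is nonsingular.
For each x ∈ F_17, compute rhs = x³ + 0·x + 5 mod 17, then count y ∈ F_17 with y² ≡ rhs.
  x = 0: rhs = 5, matching y values: none (0 points).
  x = 1: rhs = 6, matching y values: none (0 points).
  x = 2: rhs = 13, matching y values: 8, 9 (2 points).
  x = 3: rhs = 15, matching y values: 7, 10 (2 points).
  x = 4: rhs = 1, matching y values: 1, 16 (2 points).
  x = 5: rhs = 11, matching y values: none (0 points).
  x = 6: rhs = 0, matching y values: 0 (1 points).
  x = 7: rhs = 8, matching y values: 5, 12 (2 points).
  x = 8: rhs = 7, matching y values: none (0 points).
  x = 9: rhs = 3, matching y values: none (0 points).
  x = 10: rhs = 2, matching y values: 6, 11 (2 points).
  x = 11: rhs = 10, matching y values: none (0 points).
  x = 12: rhs = 16, matching y values: 4, 13 (2 points).
  x = 13: rhs = 9, matching y values: 3, 14 (2 points).
  x = 14: rhs = 12, matching y values: none (0 points).
  x = 15: rhs = 14, matching y values: none (0 points).
  x = 16: rhs = 4, matching y values: 2, 15 (2 points).
Total affine count: 17.
Full point count |E(F_17)| = 17 + 1 = 18.
Hasse bound: |18 − (17+1)| = |0| = 0 ≤ 2√17 ≈ 8.2462 ✓.


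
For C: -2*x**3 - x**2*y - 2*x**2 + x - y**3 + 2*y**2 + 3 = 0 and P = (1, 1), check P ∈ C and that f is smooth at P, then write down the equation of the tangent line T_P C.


Tangent line at P: 11 - 11*x = 0.

Step 1: f(1, 1) = 0, so P lies on C.
Step 2: partial derivatives
  f_x(x, y) = -6*x**2 - 2*x*y - 4*x + 1, f_y(x, y) = -x**2 - 3*y**2 + 4*y.
  f_x(P) = -11, f_y(P) = 0 (gradient nonzero, so P is smooth).
Step 3: tangent line at P: -11·(x − 1) + 0·(y − 1) = 0.
Expanding: 11 - 11*x = 0.


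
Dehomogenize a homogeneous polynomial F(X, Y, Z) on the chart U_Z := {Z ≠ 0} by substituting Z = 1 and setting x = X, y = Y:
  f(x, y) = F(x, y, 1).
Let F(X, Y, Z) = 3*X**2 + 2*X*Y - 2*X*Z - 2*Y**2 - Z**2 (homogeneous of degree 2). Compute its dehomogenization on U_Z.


f(x, y) = 3*x**2 + 2*x*y - 2*x - 2*y**2 - 1

On U_Z we set Z = 1. Each monomial c·X^i·Y^j·Z^k in F becomes c·x^i·y^j·1^k = c·x^i·y^j.
Substituting Z = 1: F(X, Y, 1) = 3*x**2 + 2*x*y - 2*x - 2*y**2 - 1.
Note: deg(f) ≤ deg(F) = 2; strict inequality happens when F is divisible by Z (lost terms).


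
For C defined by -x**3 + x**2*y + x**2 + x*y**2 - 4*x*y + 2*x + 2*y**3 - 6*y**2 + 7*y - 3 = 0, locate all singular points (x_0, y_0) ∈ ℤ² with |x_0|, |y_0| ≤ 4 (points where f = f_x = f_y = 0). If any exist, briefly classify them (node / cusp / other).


Singular points: {(1, 1)}; classification: node.

Compute partial derivatives:
  f_x = -3*x**2 + 2*x*y + 2*x + y**2 - 4*y + 2.
  f_y = x**2 + 2*x*y - 4*x + 6*y**2 - 12*y + 7.
Scan x_0 ∈ {−4, ..., 4}. For each x_0, f_y(x_0, y) is a polynomial in y; find its integer roots y ∈ {−4, ..., 4}, then test f_x and f at those candidates.
  x = -4: f_y(-4, y) = 6*y**2 - 20*y + 39; no integer root y with |y| ≤ 4.
  x = -3: f_y(-3, y) = 6*y**2 - 18*y + 28; no integer root y with |y| ≤ 4.
  x = -2: f_y(-2, y) = 6*y**2 - 16*y + 19; no integer root y with |y| ≤ 4.
  x = -1: f_y(-1, y) = 6*y**2 - 14*y + 12; no integer root y with |y| ≤ 4.
  x = 0: f_y(0, y) = 6*y**2 - 12*y + 7; no integer root y with |y| ≤ 4.
  x = 1: f_y(1, y) = 6*y**2 - 10*y + 4; vanishes at y ∈ {1}. (1, 1): f_x = 0, f = 0 — SINGULAR.
  x = 2: f_y(2, y) = 6*y**2 - 8*y + 3; no integer root y with |y| ≤ 4.
  x = 3: f_y(3, y) = 6*y**2 - 6*y + 4; no integer root y with |y| ≤ 4.
  x = 4: f_y(4, y) = 6*y**2 - 4*y + 7; no integer root y with |y| ≤ 4.
Only singular point on the grid: (1, 1).
Classify: substitute x = 1 + u, y = 1 + v and expand: f = -u**3 + u**2*v - u**2 + u*v**2 + 2*v**3 + v**2.
No constant or linear terms (consistent with a singular point). Quadratic part: -u**2 + v**2. Cubic part: -u**3 + u**2*v + u*v**2 + 2*v**3.
The quadratic part v**2 - u**2 = (v − u)(v + u) splits into two distinct linear factors, so there are two distinct tangent lines y − 1 = ±(x − 1) — this is a node (ordinary double point).
Classification: node.


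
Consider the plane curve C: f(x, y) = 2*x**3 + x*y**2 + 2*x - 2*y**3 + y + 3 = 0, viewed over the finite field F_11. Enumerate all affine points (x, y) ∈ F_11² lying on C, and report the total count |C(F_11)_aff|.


Affine F_11-points: {(0, 2), (0, 4), (0, 5), (4, 6), (5, 5), (5, 9), (6, 5), (7, 3), (8, 8), (8, 9), (9, 9)}; count = 11.

For each of the 121 pairs (x, y) ∈ F_11², evaluate f(x, y) mod 11. Record the zeros.
  x = 0: [0↦3, 1↦2, 2↦0, 3↦7, 4↦0, 5↦0, 6↦6, 7↦6, 8↦10, 9↦6, 10↦4]  zeros at y ∈ {2, 4, 5}
  x = 1: [0↦7, 1↦7, 2↦8, 3↦9, 4↦9, 5↦7, 6↦2, 7↦4, 8↦1, 9↦3, 10↦9]  zeros at y ∈ ∅
  x = 2: [0↦1, 1↦2, 2↦6, 3↦1, 4↦8, 5↦4, 6↦10, 7↦3, 8↦4, 9↦1, 10↦4]  zeros at y ∈ ∅
  x = 3: [0↦8, 1↦10, 2↦6, 3↦6, 4↦9, 5↦3, 6↦9, 7↦4, 8↦9, 9↦1, 10↦1]  zeros at y ∈ ∅
  x = 4: [0↦7, 1↦10, 2↦9, 3↦3, 4↦2, 5↦5, 6↦0, 7↦8, 8↦6, 9↦4, 10↦1]  zeros at y ∈ {6}
  x = 5: [0↦10, 1↦3, 2↦5, 3↦4, 4↦10, 5↦0, 6↦6, 7↦5, 8↦7, 9↦0, 10↦5]  zeros at y ∈ {5, 9}
  x = 6: [0↦7, 1↦1, 2↦6, 3↦10, 4↦1, 5↦0, 6↦6, 7↦7, 8↦2, 9↦1, 10↦3]  zeros at y ∈ {5}
  x = 7: [0↦10, 1↦5, 2↦2, 3↦0, 4↦9, 5↦6, 6↦1, 7↦4, 8↦3, 9↦8, 10↦7]  zeros at y ∈ {3}
  x = 8: [0↦9, 1↦5, 2↦5, 3↦8, 4↦2, 5↦8, 6↦3, 7↦8, 8↦0, 9↦0, 10↦7]  zeros at y ∈ {8, 9}
  x = 9: [0↦5, 1↦2, 2↦5, 3↦2, 4↦3, 5↦7, 6↦2, 7↦9, 8↦5, 9↦0, 10↦4]  zeros at y ∈ {9}
  x = 10: [0↦10, 1↦8, 2↦3, 3↦5, 4↦2, 5↦4, 6↦10, 7↦8, 8↦8, 9↦9, 10↦10]  zeros at y ∈ ∅
Collecting zeros: affine points = {(0, 2), (0, 4), (0, 5), (4, 6), (5, 5), (5, 9), (6, 5), (7, 3), (8, 8), (8, 9), (9, 9)}.
Total count |C(F_11)_aff| = 11.


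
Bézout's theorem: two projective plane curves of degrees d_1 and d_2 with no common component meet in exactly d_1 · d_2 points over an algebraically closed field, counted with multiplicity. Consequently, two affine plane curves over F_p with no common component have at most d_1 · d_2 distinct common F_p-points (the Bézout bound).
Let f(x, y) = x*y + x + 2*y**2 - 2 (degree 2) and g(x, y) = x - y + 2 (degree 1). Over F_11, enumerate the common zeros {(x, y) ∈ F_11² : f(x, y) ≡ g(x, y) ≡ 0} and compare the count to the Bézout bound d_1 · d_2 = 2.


Common zeros: {(3, 5), (8, 10)}; count = 2; Bézout bound = 2.

deg(f) = 2, deg(g) = 1, so Bézout bound = 2.
Scan x ∈ F_11. For each x, list the y ∈ F_11 with f(x, y) ≡ 0 and those with g(x, y) ≡ 0 (mod 11); the common zeros in that column are the intersection.
  x = 0: f ≡ 0 at y ∈ {1, 10}; g ≡ 0 at y ∈ {2}; common: ∅.
  x = 1: f ≡ 0 at y ∈ {6, 10}; g ≡ 0 at y ∈ {3}; common: ∅.
  x = 2: f ≡ 0 at y ∈ {0, 10}; g ≡ 0 at y ∈ {4}; common: ∅.
  x = 3: f ≡ 0 at y ∈ {5, 10}; g ≡ 0 at y ∈ {5}; common: {5}.
  x = 4: f ≡ 0 at y ∈ {10}; g ≡ 0 at y ∈ {6}; common: ∅.
  x = 5: f ≡ 0 at y ∈ {4, 10}; g ≡ 0 at y ∈ {7}; common: ∅.
  x = 6: f ≡ 0 at y ∈ {9, 10}; g ≡ 0 at y ∈ {8}; common: ∅.
  x = 7: f ≡ 0 at y ∈ {3, 10}; g ≡ 0 at y ∈ {9}; common: ∅.
  x = 8: f ≡ 0 at y ∈ {8, 10}; g ≡ 0 at y ∈ {10}; common: {10}.
  x = 9: f ≡ 0 at y ∈ {2, 10}; g ≡ 0 at y ∈ {0}; common: ∅.
  x = 10: f ≡ 0 at y ∈ {7, 10}; g ≡ 0 at y ∈ {1}; common: ∅.
Collecting: common zeros = {(3, 5), (8, 10)}, so the count is 2.
Comparison with the Bézout bound: 2 ≤ 2 = deg(f)·deg(g), as expected for curves with no common component (the bound is attained).


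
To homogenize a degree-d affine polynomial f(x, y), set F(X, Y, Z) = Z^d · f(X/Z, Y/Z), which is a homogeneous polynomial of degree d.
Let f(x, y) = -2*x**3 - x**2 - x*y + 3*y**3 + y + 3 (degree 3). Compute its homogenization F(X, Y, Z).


F(X, Y, Z) = -2*X**3 - X**2*Z - X*Y*Z + 3*Y**3 + Y*Z**2 + 3*Z**3

deg(f) = 3.
Substitute x = X/Z, y = Y/Z into f, then multiply by Z^3.
  monomial -2·x^3·y^0 ↦ -2·X^3·Y^0·Z^0.
  monomial -1·x^2·y^0 ↦ -1·X^2·Y^0·Z^1.
  monomial -1·x^1·y^1 ↦ -1·X^1·Y^1·Z^1.
  monomial 3·x^0·y^3 ↦ 3·X^0·Y^3·Z^0.
  monomial 1·x^0·y^1 ↦ 1·X^0·Y^1·Z^2.
  monomial 3·x^0·y^0 ↦ 3·X^0·Y^0·Z^3.
Collecting: F(X, Y, Z) = -2*X**3 - X**2*Z - X*Y*Z + 3*Y**3 + Y*Z**2 + 3*Z**3.


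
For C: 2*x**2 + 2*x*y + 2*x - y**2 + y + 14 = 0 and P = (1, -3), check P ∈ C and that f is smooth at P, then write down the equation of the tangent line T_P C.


Tangent line at P: 9*y + 27 = 0.

Step 1: f(1, -3) = 0, so P lies on C.
Step 2: partial derivatives
  f_x(x, y) = 4*x + 2*y + 2, f_y(x, y) = 2*x - 2*y + 1.
  f_x(P) = 0, f_y(P) = 9 (gradient nonzero, so P is smooth).
Step 3: tangent line at P: 0·(x − 1) + 9·(y − -3) = 0.
Expanding: 9*y + 27 = 0.


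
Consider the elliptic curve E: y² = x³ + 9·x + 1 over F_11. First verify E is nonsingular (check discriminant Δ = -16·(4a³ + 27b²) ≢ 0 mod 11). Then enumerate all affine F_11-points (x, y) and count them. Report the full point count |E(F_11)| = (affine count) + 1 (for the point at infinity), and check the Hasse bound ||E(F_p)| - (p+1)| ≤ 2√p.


Affine points = {(0, 1), (0, 10), (1, 0), (2, 4), (2, 7), (3, 0), (7, 0)}; affine count = 7; |E(F_11)| = 8.

Discriminant check: Δ ∝ 4a³ + 27b² = 4·9³ + 27·1² = 4·729 + 27·1 ≡ 6 (mod 11). Nonzero ⇒ E is nonsingular.
For each x ∈ F_11, compute rhs = x³ + 9·x + 1 mod 11, then count y ∈ F_11 with y² ≡ rhs.
  x = 0: rhs = 1, matching y values: 1, 10 (2 points).
  x = 1: rhs = 0, matching y values: 0 (1 points).
  x = 2: rhs = 5, matching y values: 4, 7 (2 points).
  x = 3: rhs = 0, matching y values: 0 (1 points).
  x = 4: rhs = 2, matching y values: none (0 points).
  x = 5: rhs = 6, matching y values: none (0 points).
  x = 6: rhs = 7, matching y values: none (0 points).
  x = 7: rhs = 0, matching y values: 0 (1 points).
  x = 8: rhs = 2, matching y values: none (0 points).
  x = 9: rhs = 8, matching y values: none (0 points).
  x = 10: rhs = 2, matching y values: none (0 points).
Total affine count: 7.
Full point count |E(F_11)| = 7 + 1 = 8.
Hasse bound: |8 − (11+1)| = |-4| = 4 ≤ 2√11 ≈ 6.6332 ✓.


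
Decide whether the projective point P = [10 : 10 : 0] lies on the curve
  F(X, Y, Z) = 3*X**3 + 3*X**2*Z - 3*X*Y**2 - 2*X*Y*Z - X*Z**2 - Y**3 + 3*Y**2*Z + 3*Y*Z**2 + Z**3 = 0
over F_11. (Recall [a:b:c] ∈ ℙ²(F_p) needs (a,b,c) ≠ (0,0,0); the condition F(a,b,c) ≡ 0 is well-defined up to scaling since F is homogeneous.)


F(10,10,0) ≡ 1 (mod 11); P is NOT on the curve.

Evaluate F(10, 10, 0) term-by-term (mod 11).
  3*X**3 ↦ 3·1000·1·1 = 3000
  3*X**2*Z ↦ 3·100·1·0 = 0
  -3*X*Y**2 ↦ -3·10·100·1 = -3000
  -2*X*Y*Z ↦ -2·10·10·0 = 0
  -X*Z**2 ↦ -1·10·1·0 = 0
  -Y**3 ↦ -1·1·1000·1 = -1000
  3*Y**2*Z ↦ 3·1·100·0 = 0
  3*Y*Z**2 ↦ 3·1·10·0 = 0
  Z**3 ↦ 1·1·1·0 = 0
Sum: F(10, 10, 0) = (3000) + (0) + (-3000) + (0) + (0) + (-1000) + (0) + (0) + (0) = -1000.
Reducing mod 11: -1000 ≡ 1 (mod 11).
Since F(a, b, c) ≡ 1 ≠ 0 (mod 11), P does NOT lie on the curve.


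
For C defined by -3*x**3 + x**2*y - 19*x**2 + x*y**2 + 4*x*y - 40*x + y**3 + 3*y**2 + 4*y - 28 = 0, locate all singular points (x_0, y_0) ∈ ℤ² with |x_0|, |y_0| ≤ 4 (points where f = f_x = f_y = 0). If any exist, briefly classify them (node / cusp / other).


Singular points: {(-2, 0)}; classification: node.

Compute partial derivatives:
  f_x = -9*x**2 + 2*x*y - 38*x + y**2 + 4*y - 40.
  f_y = x**2 + 2*x*y + 4*x + 3*y**2 + 6*y + 4.
Scan x_0 ∈ {−4, ..., 4}. For each x_0, f_y(x_0, y) is a polynomial in y; find its integer roots y ∈ {−4, ..., 4}, then test f_x and f at those candidates.
  x = -4: f_y(-4, y) = 3*y**2 - 2*y + 4; no integer root y with |y| ≤ 4.
  x = -3: f_y(-3, y) = 3*y**2 + 1; no integer root y with |y| ≤ 4.
  x = -2: f_y(-2, y) = 3*y**2 + 2*y; vanishes at y ∈ {0}. (-2, 0): f_x = 0, f = 0 — SINGULAR.
  x = -1: f_y(-1, y) = 3*y**2 + 4*y + 1; vanishes at y ∈ {-1}. (-1, -1): f_x = -12 ≠ 0.
  x = 0: f_y(0, y) = 3*y**2 + 6*y + 4; no integer root y with |y| ≤ 4.
  x = 1: f_y(1, y) = 3*y**2 + 8*y + 9; no integer root y with |y| ≤ 4.
  x = 2: f_y(2, y) = 3*y**2 + 10*y + 16; no integer root y with |y| ≤ 4.
  x = 3: f_y(3, y) = 3*y**2 + 12*y + 25; no integer root y with |y| ≤ 4.
  x = 4: f_y(4, y) = 3*y**2 + 14*y + 36; no integer root y with |y| ≤ 4.
Only singular point on the grid: (-2, 0).
Classify: substitute x = -2 + u, y = 0 + v and expand: f = -3*u**3 + u**2*v - u**2 + u*v**2 + v**3 + v**2.
No constant or linear terms (consistent with a singular point). Quadratic part: -u**2 + v**2. Cubic part: -3*u**3 + u**2*v + u*v**2 + v**3.
The quadratic part v**2 - u**2 = (v − u)(v + u) splits into two distinct linear factors, so there are two distinct tangent lines y − 0 = ±(x − -2) — this is a node (ordinary double point).
Classification: node.


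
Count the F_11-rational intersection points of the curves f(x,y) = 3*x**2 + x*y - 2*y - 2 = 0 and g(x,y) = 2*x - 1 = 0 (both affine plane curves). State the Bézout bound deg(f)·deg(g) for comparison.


Common zeros: {(6, 1)}; count = 1; Bézout bound = 2.

deg(f) = 2, deg(g) = 1, so Bézout bound = 2.
Scan x ∈ F_11. For each x, list the y ∈ F_11 with f(x, y) ≡ 0 and those with g(x, y) ≡ 0 (mod 11); the common zeros in that column are the intersection.
  x = 0: f ≡ 0 at y ∈ {10}; g ≡ 0 at y ∈ ∅; common: ∅.
  x = 1: f ≡ 0 at y ∈ {1}; g ≡ 0 at y ∈ ∅; common: ∅.
  x = 2: f ≡ 0 at y ∈ ∅; g ≡ 0 at y ∈ ∅; common: ∅.
  x = 3: f ≡ 0 at y ∈ {8}; g ≡ 0 at y ∈ ∅; common: ∅.
  x = 4: f ≡ 0 at y ∈ {10}; g ≡ 0 at y ∈ ∅; common: ∅.
  x = 5: f ≡ 0 at y ∈ {5}; g ≡ 0 at y ∈ ∅; common: ∅.
  x = 6: f ≡ 0 at y ∈ {1}; g ≡ 0 at y ∈ {0, 1, 2, 3, 4, 5, 6, 7, 8, 9, 10}; common: {1}.
  x = 7: f ≡ 0 at y ∈ {4}; g ≡ 0 at y ∈ ∅; common: ∅.
  x = 8: f ≡ 0 at y ∈ {5}; g ≡ 0 at y ∈ ∅; common: ∅.
  x = 9: f ≡ 0 at y ∈ {8}; g ≡ 0 at y ∈ ∅; common: ∅.
  x = 10: f ≡ 0 at y ∈ {4}; g ≡ 0 at y ∈ ∅; common: ∅.
Collecting: common zeros = {(6, 1)}, so the count is 1.
Comparison with the Bézout bound: 1 ≤ 2 = deg(f)·deg(g), as expected for curves with no common component (the affine F_11-count falls short of the bound because intersections may lie at infinity, over extension fields, or carry multiplicity).


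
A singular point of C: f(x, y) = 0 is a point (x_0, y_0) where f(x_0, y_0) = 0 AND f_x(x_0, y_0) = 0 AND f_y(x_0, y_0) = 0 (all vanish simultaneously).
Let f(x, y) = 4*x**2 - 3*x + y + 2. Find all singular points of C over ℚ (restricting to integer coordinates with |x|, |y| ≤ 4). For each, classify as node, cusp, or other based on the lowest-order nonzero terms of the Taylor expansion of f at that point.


No singular points in the scanned grid; C is smooth there.

Compute partial derivatives:
  f_x = 8*x - 3.
  f_y = 1.
f_y = 1 is a nonzero constant, so f_y never vanishes: no point (x, y) can satisfy f = f_x = f_y = 0. In particular no (x, y) ∈ {−4, ..., 4}² is singular; the curve is smooth.


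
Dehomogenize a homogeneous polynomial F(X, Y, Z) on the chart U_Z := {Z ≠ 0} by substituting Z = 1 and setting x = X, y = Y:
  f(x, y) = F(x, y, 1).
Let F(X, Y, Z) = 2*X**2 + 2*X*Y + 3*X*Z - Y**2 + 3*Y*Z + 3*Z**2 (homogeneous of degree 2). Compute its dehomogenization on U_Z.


f(x, y) = 2*x**2 + 2*x*y + 3*x - y**2 + 3*y + 3

On U_Z we set Z = 1. Each monomial c·X^i·Y^j·Z^k in F becomes c·x^i·y^j·1^k = c·x^i·y^j.
Substituting Z = 1: F(X, Y, 1) = 2*x**2 + 2*x*y + 3*x - y**2 + 3*y + 3.
Note: deg(f) ≤ deg(F) = 2; strict inequality happens when F is divisible by Z (lost terms).


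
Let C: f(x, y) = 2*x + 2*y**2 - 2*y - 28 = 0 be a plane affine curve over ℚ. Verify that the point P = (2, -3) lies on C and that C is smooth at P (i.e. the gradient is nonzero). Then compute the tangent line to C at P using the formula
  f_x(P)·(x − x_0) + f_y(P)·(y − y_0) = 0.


Tangent line at P: 2*x - 14*y - 46 = 0.

Step 1: f(2, -3) = 0, so P lies on C.
Step 2: partial derivatives
  f_x(x, y) = 2, f_y(x, y) = 4*y - 2.
  f_x(P) = 2, f_y(P) = -14 (gradient nonzero, so P is smooth).
Step 3: tangent line at P: 2·(x − 2) + -14·(y − -3) = 0.
Expanding: 2*x - 14*y - 46 = 0.


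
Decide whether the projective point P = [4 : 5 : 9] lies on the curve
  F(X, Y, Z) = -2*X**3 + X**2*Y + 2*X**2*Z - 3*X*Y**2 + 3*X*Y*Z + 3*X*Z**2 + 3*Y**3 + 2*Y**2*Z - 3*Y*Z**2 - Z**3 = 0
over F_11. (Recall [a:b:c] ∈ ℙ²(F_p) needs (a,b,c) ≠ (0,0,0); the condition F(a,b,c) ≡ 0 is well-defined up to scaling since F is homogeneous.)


F(4,5,9) ≡ 3 (mod 11); P is NOT on the curve.

Evaluate F(4, 5, 9) term-by-term (mod 11).
  -2*X**3 ↦ -2·64·1·1 = -128
  X**2*Y ↦ 1·16·5·1 = 80
  2*X**2*Z ↦ 2·16·1·9 = 288
  -3*X*Y**2 ↦ -3·4·25·1 = -300
  3*X*Y*Z ↦ 3·4·5·9 = 540
  3*X*Z**2 ↦ 3·4·1·81 = 972
  3*Y**3 ↦ 3·1·125·1 = 375
  2*Y**2*Z ↦ 2·1·25·9 = 450
  -3*Y*Z**2 ↦ -3·1·5·81 = -1215
  -Z**3 ↦ -1·1·1·729 = -729
Sum: F(4, 5, 9) = (-128) + (80) + (288) + (-300) + (540) + (972) + (375) + (450) + (-1215) + (-729) = 333.
Reducing mod 11: 333 ≡ 3 (mod 11).
Since F(a, b, c) ≡ 3 ≠ 0 (mod 11), P does NOT lie on the curve.


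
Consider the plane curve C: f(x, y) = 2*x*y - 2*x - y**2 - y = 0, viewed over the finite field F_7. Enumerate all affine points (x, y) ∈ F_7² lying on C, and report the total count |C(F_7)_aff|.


Affine F_7-points: {(0, 0), (0, 6), (1, 4), (2, 5), (3, 2), (3, 3)}; count = 6.

For each of the 49 pairs (x, y) ∈ F_7², evaluate f(x, y) mod 7. Record the zeros.
  x = 0: [0↦0, 1↦5, 2↦1, 3↦2, 4↦1, 5↦5, 6↦0]  zeros at y ∈ {0, 6}
  x = 1: [0↦5, 1↦5, 2↦3, 3↦6, 4↦0, 5↦6, 6↦3]  zeros at y ∈ {4}
  x = 2: [0↦3, 1↦5, 2↦5, 3↦3, 4↦6, 5↦0, 6↦6]  zeros at y ∈ {5}
  x = 3: [0↦1, 1↦5, 2↦0, 3↦0, 4↦5, 5↦1, 6↦2]  zeros at y ∈ {2, 3}
  x = 4: [0↦6, 1↦5, 2↦2, 3↦4, 4↦4, 5↦2, 6↦5]  zeros at y ∈ ∅
  x = 5: [0↦4, 1↦5, 2↦4, 3↦1, 4↦3, 5↦3, 6↦1]  zeros at y ∈ ∅
  x = 6: [0↦2, 1↦5, 2↦6, 3↦5, 4↦2, 5↦4, 6↦4]  zeros at y ∈ ∅
Collecting zeros: affine points = {(0, 0), (0, 6), (1, 4), (2, 5), (3, 2), (3, 3)}.
Total count |C(F_7)_aff| = 6.


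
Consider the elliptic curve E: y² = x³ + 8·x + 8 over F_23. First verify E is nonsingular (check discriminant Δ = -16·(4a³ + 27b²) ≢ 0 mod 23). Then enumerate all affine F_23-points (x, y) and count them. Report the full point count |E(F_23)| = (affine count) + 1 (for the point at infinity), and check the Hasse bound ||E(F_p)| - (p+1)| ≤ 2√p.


Affine points = {(0, 10), (0, 13), (2, 3), (2, 20), (3, 6), (3, 17), (4, 9), (4, 14), (5, 9), (5, 14), (7, 4), (7, 19), (8, 3), (8, 20), (9, 2), (9, 21), (11, 1), (11, 22), (13, 3), (13, 20), (14, 9), (14, 14), (16, 0), (18, 2), (18, 21), (19, 2), (19, 21), (20, 7), (20, 16)}; affine count = 29; |E(F_23)| = 30.

Discriminant check: Δ ∝ 4a³ + 27b² = 4·8³ + 27·8² = 4·512 + 27·64 ≡ 4 (mod 23). Nonzero ⇒ E is nonsingular.
For each x ∈ F_23, compute rhs = x³ + 8·x + 8 mod 23, then count y ∈ F_23 with y² ≡ rhs.
  x = 0: rhs = 8, matching y values: 10, 13 (2 points).
  x = 1: rhs = 17, matching y values: none (0 points).
  x = 2: rhs = 9, matching y values: 3, 20 (2 points).
  x = 3: rhs = 13, matching y values: 6, 17 (2 points).
  x = 4: rhs = 12, matching y values: 9, 14 (2 points).
  x = 5: rhs = 12, matching y values: 9, 14 (2 points).
  x = 6: rhs = 19, matching y values: none (0 points).
  x = 7: rhs = 16, matching y values: 4, 19 (2 points).
  x = 8: rhs = 9, matching y values: 3, 20 (2 points).
  x = 9: rhs = 4, matching y values: 2, 21 (2 points).
  x = 10: rhs = 7, matching y values: none (0 points).
  x = 11: rhs = 1, matching y values: 1, 22 (2 points).
  x = 12: rhs = 15, matching y values: none (0 points).
  x = 13: rhs = 9, matching y values: 3, 20 (2 points).
  x = 14: rhs = 12, matching y values: 9, 14 (2 points).
  x = 15: rhs = 7, matching y values: none (0 points).
  x = 16: rhs = 0, matching y values: 0 (1 points).
  x = 17: rhs = 20, matching y values: none (0 points).
  x = 18: rhs = 4, matching y values: 2, 21 (2 points).
  x = 19: rhs = 4, matching y values: 2, 21 (2 points).
  x = 20: rhs = 3, matching y values: 7, 16 (2 points).
  x = 21: rhs = 7, matching y values: none (0 points).
  x = 22: rhs = 22, matching y values: none (0 points).
Total affine count: 29.
Full point count |E(F_23)| = 29 + 1 = 30.
Hasse bound: |30 − (23+1)| = |6| = 6 ≤ 2√23 ≈ 9.5917 ✓.


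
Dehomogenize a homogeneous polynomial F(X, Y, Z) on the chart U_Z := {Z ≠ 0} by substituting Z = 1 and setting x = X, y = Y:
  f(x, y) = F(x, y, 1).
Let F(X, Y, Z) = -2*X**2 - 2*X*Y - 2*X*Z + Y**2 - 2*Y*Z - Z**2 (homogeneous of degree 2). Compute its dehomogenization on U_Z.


f(x, y) = -2*x**2 - 2*x*y - 2*x + y**2 - 2*y - 1

On U_Z we set Z = 1. Each monomial c·X^i·Y^j·Z^k in F becomes c·x^i·y^j·1^k = c·x^i·y^j.
Substituting Z = 1: F(X, Y, 1) = -2*x**2 - 2*x*y - 2*x + y**2 - 2*y - 1.
Note: deg(f) ≤ deg(F) = 2; strict inequality happens when F is divisible by Z (lost terms).


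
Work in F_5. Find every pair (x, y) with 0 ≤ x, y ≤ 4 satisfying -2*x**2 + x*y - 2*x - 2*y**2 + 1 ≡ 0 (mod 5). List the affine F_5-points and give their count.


Affine F_5-points: {(2, 2), (2, 4), (3, 2), (4, 3), (4, 4)}; count = 5.

For each of the 25 pairs (x, y) ∈ F_5², evaluate f(x, y) mod 5. Record the zeros.
  x = 0: [0↦1, 1↦4, 2↦3, 3↦3, 4↦4]  zeros at y ∈ ∅
  x = 1: [0↦2, 1↦1, 2↦1, 3↦2, 4↦4]  zeros at y ∈ ∅
  x = 2: [0↦4, 1↦4, 2↦0, 3↦2, 4↦0]  zeros at y ∈ {2, 4}
  x = 3: [0↦2, 1↦3, 2↦0, 3↦3, 4↦2]  zeros at y ∈ {2}
  x = 4: [0↦1, 1↦3, 2↦1, 3↦0, 4↦0]  zeros at y ∈ {3, 4}
Collecting zeros: affine points = {(2, 2), (2, 4), (3, 2), (4, 3), (4, 4)}.
Total count |C(F_5)_aff| = 5.


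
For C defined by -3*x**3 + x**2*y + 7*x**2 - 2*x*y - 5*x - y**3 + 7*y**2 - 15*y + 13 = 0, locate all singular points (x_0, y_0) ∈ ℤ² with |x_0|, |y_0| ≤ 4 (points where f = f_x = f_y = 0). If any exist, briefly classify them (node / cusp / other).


Singular points: {(1, 2)}; classification: cusp.

Compute partial derivatives:
  f_x = -9*x**2 + 2*x*y + 14*x - 2*y - 5.
  f_y = x**2 - 2*x - 3*y**2 + 14*y - 15.
Scan x_0 ∈ {−4, ..., 4}. For each x_0, f_y(x_0, y) is a polynomial in y; find its integer roots y ∈ {−4, ..., 4}, then test f_x and f at those candidates.
  x = -4: f_y(-4, y) = -3*y**2 + 14*y + 9; no integer root y with |y| ≤ 4.
  x = -3: f_y(-3, y) = -3*y**2 + 14*y; vanishes at y ∈ {0}. (-3, 0): f_x = -128 ≠ 0.
  x = -2: f_y(-2, y) = -3*y**2 + 14*y - 7; no integer root y with |y| ≤ 4.
  x = -1: f_y(-1, y) = -3*y**2 + 14*y - 12; no integer root y with |y| ≤ 4.
  x = 0: f_y(0, y) = -3*y**2 + 14*y - 15; vanishes at y ∈ {3}. (0, 3): f_x = -11 ≠ 0.
  x = 1: f_y(1, y) = -3*y**2 + 14*y - 16; vanishes at y ∈ {2}. (1, 2): f_x = 0, f = 0 — SINGULAR.
  x = 2: f_y(2, y) = -3*y**2 + 14*y - 15; vanishes at y ∈ {3}. (2, 3): f_x = -7 ≠ 0.
  x = 3: f_y(3, y) = -3*y**2 + 14*y - 12; no integer root y with |y| ≤ 4.
  x = 4: f_y(4, y) = -3*y**2 + 14*y - 7; no integer root y with |y| ≤ 4.
Only singular point on the grid: (1, 2).
Classify: substitute x = 1 + u, y = 2 + v and expand: f = -3*u**3 + u**2*v - v**3 + v**2.
No constant or linear terms (consistent with a singular point). Quadratic part: v**2. Cubic part: -3*u**3 + u**2*v - v**3.
The quadratic part v**2 is a perfect square, so there is a single (double) tangent line v = 0, i.e. y = 2. Restricting the cubic part to that line (v = 0) leaves -3*u**3 ≠ 0, so f is not divisible by v and the branch is v² ≈ 3*u**3 to lowest order — this is a cusp.
Classification: cusp.


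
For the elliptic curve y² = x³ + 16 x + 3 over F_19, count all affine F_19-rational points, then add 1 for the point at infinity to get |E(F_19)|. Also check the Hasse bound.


Affine points = {(1, 1), (1, 18), (2, 9), (2, 10), (4, 6), (4, 13), (6, 7), (6, 12), (8, 4), (8, 15), (10, 2), (10, 17), (11, 3), (11, 16), (12, 2), (12, 17), (14, 8), (14, 11), (16, 2), (16, 17), (17, 1), (17, 18), (18, 9), (18, 10)}; affine count = 24; |E(F_19)| = 25.

Discriminant check: Δ ∝ 4a³ + 27b² = 4·16³ + 27·3² = 4·4096 + 27·9 ≡ 2 (mod 19). Nonzero ⇒ E is nonsingular.
For each x ∈ F_19, compute rhs = x³ + 16·x + 3 mod 19, then count y ∈ F_19 with y² ≡ rhs.
  x = 0: rhs = 3, matching y values: none (0 points).
  x = 1: rhs = 1, matching y values: 1, 18 (2 points).
  x = 2: rhs = 5, matching y values: 9, 10 (2 points).
  x = 3: rhs = 2, matching y values: none (0 points).
  x = 4: rhs = 17, matching y values: 6, 13 (2 points).
  x = 5: rhs = 18, matching y values: none (0 points).
  x = 6: rhs = 11, matching y values: 7, 12 (2 points).
  x = 7: rhs = 2, matching y values: none (0 points).
  x = 8: rhs = 16, matching y values: 4, 15 (2 points).
  x = 9: rhs = 2, matching y values: none (0 points).
  x = 10: rhs = 4, matching y values: 2, 17 (2 points).
  x = 11: rhs = 9, matching y values: 3, 16 (2 points).
  x = 12: rhs = 4, matching y values: 2, 17 (2 points).
  x = 13: rhs = 14, matching y values: none (0 points).
  x = 14: rhs = 7, matching y values: 8, 11 (2 points).
  x = 15: rhs = 8, matching y values: none (0 points).
  x = 16: rhs = 4, matching y values: 2, 17 (2 points).
  x = 17: rhs = 1, matching y values: 1, 18 (2 points).
  x = 18: rhs = 5, matching y values: 9, 10 (2 points).
Total affine count: 24.
Full point count |E(F_19)| = 24 + 1 = 25.
Hasse bound: |25 − (19+1)| = |5| = 5 ≤ 2√19 ≈ 8.7178 ✓.


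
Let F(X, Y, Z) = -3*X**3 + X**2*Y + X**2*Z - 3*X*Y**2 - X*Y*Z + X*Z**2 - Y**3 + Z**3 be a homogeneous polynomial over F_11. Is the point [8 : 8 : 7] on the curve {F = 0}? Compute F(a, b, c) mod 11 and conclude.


F(8,8,7) ≡ 6 (mod 11); P is NOT on the curve.

Evaluate F(8, 8, 7) term-by-term (mod 11).
  -3*X**3 ↦ -3·512·1·1 = -1536
  X**2*Y ↦ 1·64·8·1 = 512
  X**2*Z ↦ 1·64·1·7 = 448
  -3*X*Y**2 ↦ -3·8·64·1 = -1536
  -X*Y*Z ↦ -1·8·8·7 = -448
  X*Z**2 ↦ 1·8·1·49 = 392
  -Y**3 ↦ -1·1·512·1 = -512
  Z**3 ↦ 1·1·1·343 = 343
Sum: F(8, 8, 7) = (-1536) + (512) + (448) + (-1536) + (-448) + (392) + (-512) + (343) = -2337.
Reducing mod 11: -2337 ≡ 6 (mod 11).
Since F(a, b, c) ≡ 6 ≠ 0 (mod 11), P does NOT lie on the curve.


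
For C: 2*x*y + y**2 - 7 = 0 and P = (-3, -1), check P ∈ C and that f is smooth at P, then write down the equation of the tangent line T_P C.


Tangent line at P: -2*x - 8*y - 14 = 0.

Step 1: f(-3, -1) = 0, so P lies on C.
Step 2: partial derivatives
  f_x(x, y) = 2*y, f_y(x, y) = 2*x + 2*y.
  f_x(P) = -2, f_y(P) = -8 (gradient nonzero, so P is smooth).
Step 3: tangent line at P: -2·(x − -3) + -8·(y − -1) = 0.
Expanding: -2*x - 8*y - 14 = 0.


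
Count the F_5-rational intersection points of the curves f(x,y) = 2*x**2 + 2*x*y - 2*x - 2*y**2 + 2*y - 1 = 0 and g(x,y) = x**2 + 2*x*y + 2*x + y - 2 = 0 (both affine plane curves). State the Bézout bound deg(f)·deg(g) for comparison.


Common zeros: {(0, 2), (4, 2)}; count = 2; Bézout bound = 4.

deg(f) = 2, deg(g) = 2, so Bézout bound = 4.
Scan x ∈ F_5. For each x, list the y ∈ F_5 with f(x, y) ≡ 0 and those with g(x, y) ≡ 0 (mod 5); the common zeros in that column are the intersection.
  x = 0: f ≡ 0 at y ∈ {2, 4}; g ≡ 0 at y ∈ {2}; common: {2}.
  x = 1: f ≡ 0 at y ∈ ∅; g ≡ 0 at y ∈ {3}; common: ∅.
  x = 2: f ≡ 0 at y ∈ {4}; g ≡ 0 at y ∈ ∅; common: ∅.
  x = 3: f ≡ 0 at y ∈ ∅; g ≡ 0 at y ∈ {1}; common: ∅.
  x = 4: f ≡ 0 at y ∈ {2, 3}; g ≡ 0 at y ∈ {2}; common: {2}.
Collecting: common zeros = {(0, 2), (4, 2)}, so the count is 2.
Comparison with the Bézout bound: 2 ≤ 4 = deg(f)·deg(g), as expected for curves with no common component (the affine F_5-count falls short of the bound because intersections may lie at infinity, over extension fields, or carry multiplicity).


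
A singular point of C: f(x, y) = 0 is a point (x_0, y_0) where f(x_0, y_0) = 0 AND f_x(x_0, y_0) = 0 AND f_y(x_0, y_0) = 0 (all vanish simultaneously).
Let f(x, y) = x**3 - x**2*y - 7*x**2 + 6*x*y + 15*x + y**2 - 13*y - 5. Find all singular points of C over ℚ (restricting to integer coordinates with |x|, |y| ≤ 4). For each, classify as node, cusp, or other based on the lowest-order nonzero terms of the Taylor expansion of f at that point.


Singular points: {(3, 2)}; classification: cusp.

Compute partial derivatives:
  f_x = 3*x**2 - 2*x*y - 14*x + 6*y + 15.
  f_y = -x**2 + 6*x + 2*y - 13.
Scan x_0 ∈ {−4, ..., 4}. For each x_0, f_y(x_0, y) is a polynomial in y; find its integer roots y ∈ {−4, ..., 4}, then test f_x and f at those candidates.
  x = -4: f_y(-4, y) = 2*y - 53; no integer root y with |y| ≤ 4.
  x = -3: f_y(-3, y) = 2*y - 40; no integer root y with |y| ≤ 4.
  x = -2: f_y(-2, y) = 2*y - 29; no integer root y with |y| ≤ 4.
  x = -1: f_y(-1, y) = 2*y - 20; no integer root y with |y| ≤ 4.
  x = 0: f_y(0, y) = 2*y - 13; no integer root y with |y| ≤ 4.
  x = 1: f_y(1, y) = 2*y - 8; vanishes at y ∈ {4}. (1, 4): f_x = 20 ≠ 0.
  x = 2: f_y(2, y) = 2*y - 5; no integer root y with |y| ≤ 4.
  x = 3: f_y(3, y) = 2*y - 4; vanishes at y ∈ {2}. (3, 2): f_x = 0, f = 0 — SINGULAR.
  x = 4: f_y(4, y) = 2*y - 5; no integer root y with |y| ≤ 4.
Only singular point on the grid: (3, 2).
Classify: substitute x = 3 + u, y = 2 + v and expand: f = u**3 - u**2*v + v**2.
No constant or linear terms (consistent with a singular point). Quadratic part: v**2. Cubic part: u**3 - u**2*v.
The quadratic part v**2 is a perfect square, so there is a single (double) tangent line v = 0, i.e. y = 2. Restricting the cubic part to that line (v = 0) leaves u**3 ≠ 0, so f is not divisible by v and the branch is v² ≈ -u**3 to lowest order — this is a cusp.
Classification: cusp.


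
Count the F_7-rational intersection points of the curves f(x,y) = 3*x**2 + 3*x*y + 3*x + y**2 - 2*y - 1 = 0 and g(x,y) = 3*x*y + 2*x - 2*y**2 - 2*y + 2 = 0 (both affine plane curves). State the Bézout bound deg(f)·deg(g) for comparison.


Common zeros: {(2, 6)}; count = 1; Bézout bound = 4.

deg(f) = 2, deg(g) = 2, so Bézout bound = 4.
Scan x ∈ F_7. For each x, list the y ∈ F_7 with f(x, y) ≡ 0 and those with g(x, y) ≡ 0 (mod 7); the common zeros in that column are the intersection.
  x = 0: f ≡ 0 at y ∈ {4, 5}; g ≡ 0 at y ∈ ∅; common: ∅.
  x = 1: f ≡ 0 at y ∈ {1, 5}; g ≡ 0 at y ∈ ∅; common: ∅.
  x = 2: f ≡ 0 at y ∈ {4, 6}; g ≡ 0 at y ∈ {3, 6}; common: {6}.
  x = 3: f ≡ 0 at y ∈ {0}; g ≡ 0 at y ∈ {2, 5}; common: ∅.
  x = 4: f ≡ 0 at y ∈ {1, 3}; g ≡ 0 at y ∈ ∅; common: ∅.
  x = 5: f ≡ 0 at y ∈ {2, 6}; g ≡ 0 at y ∈ ∅; common: ∅.
  x = 6: f ≡ 0 at y ∈ {2, 3}; g ≡ 0 at y ∈ {0, 1}; common: ∅.
Collecting: common zeros = {(2, 6)}, so the count is 1.
Comparison with the Bézout bound: 1 ≤ 4 = deg(f)·deg(g), as expected for curves with no common component (the affine F_7-count falls short of the bound because intersections may lie at infinity, over extension fields, or carry multiplicity).


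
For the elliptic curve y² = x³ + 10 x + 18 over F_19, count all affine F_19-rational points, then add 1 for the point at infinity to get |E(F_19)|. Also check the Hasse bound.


Affine points = {(6, 3), (6, 16), (9, 1), (9, 18), (10, 4), (10, 15), (12, 2), (12, 17), (15, 3), (15, 16), (17, 3), (17, 16), (18, 8), (18, 11)}; affine count = 14; |E(F_19)| = 15.

Discriminant check: Δ ∝ 4a³ + 27b² = 4·10³ + 27·18² = 4·1000 + 27·324 ≡ 18 (mod 19). Nonzero ⇒ E is nonsingular.
For each x ∈ F_19, compute rhs = x³ + 10·x + 18 mod 19, then count y ∈ F_19 with y² ≡ rhs.
  x = 0: rhs = 18, matching y values: none (0 points).
  x = 1: rhs = 10, matching y values: none (0 points).
  x = 2: rhs = 8, matching y values: none (0 points).
  x = 3: rhs = 18, matching y values: none (0 points).
  x = 4: rhs = 8, matching y values: none (0 points).
  x = 5: rhs = 3, matching y values: none (0 points).
  x = 6: rhs = 9, matching y values: 3, 16 (2 points).
  x = 7: rhs = 13, matching y values: none (0 points).
  x = 8: rhs = 2, matching y values: none (0 points).
  x = 9: rhs = 1, matching y values: 1, 18 (2 points).
  x = 10: rhs = 16, matching y values: 4, 15 (2 points).
  x = 11: rhs = 15, matching y values: none (0 points).
  x = 12: rhs = 4, matching y values: 2, 17 (2 points).
  x = 13: rhs = 8, matching y values: none (0 points).
  x = 14: rhs = 14, matching y values: none (0 points).
  x = 15: rhs = 9, matching y values: 3, 16 (2 points).
  x = 16: rhs = 18, matching y values: none (0 points).
  x = 17: rhs = 9, matching y values: 3, 16 (2 points).
  x = 18: rhs = 7, matching y values: 8, 11 (2 points).
Total affine count: 14.
Full point count |E(F_19)| = 14 + 1 = 15.
Hasse bound: |15 − (19+1)| = |-5| = 5 ≤ 2√19 ≈ 8.7178 ✓.


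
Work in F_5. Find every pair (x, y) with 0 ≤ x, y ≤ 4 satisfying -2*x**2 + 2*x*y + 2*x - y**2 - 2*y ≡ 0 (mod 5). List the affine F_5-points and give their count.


Affine F_5-points: {(0, 0), (0, 3), (1, 0), (4, 3)}; count = 4.

For each of the 25 pairs (x, y) ∈ F_5², evaluate f(x, y) mod 5. Record the zeros.
  x = 0: [0↦0, 1↦2, 2↦2, 3↦0, 4↦1]  zeros at y ∈ {0, 3}
  x = 1: [0↦0, 1↦4, 2↦1, 3↦1, 4↦4]  zeros at y ∈ {0}
  x = 2: [0↦1, 1↦2, 2↦1, 3↦3, 4↦3]  zeros at y ∈ ∅
  x = 3: [0↦3, 1↦1, 2↦2, 3↦1, 4↦3]  zeros at y ∈ ∅
  x = 4: [0↦1, 1↦1, 2↦4, 3↦0, 4↦4]  zeros at y ∈ {3}
Collecting zeros: affine points = {(0, 0), (0, 3), (1, 0), (4, 3)}.
Total count |C(F_5)_aff| = 4.
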